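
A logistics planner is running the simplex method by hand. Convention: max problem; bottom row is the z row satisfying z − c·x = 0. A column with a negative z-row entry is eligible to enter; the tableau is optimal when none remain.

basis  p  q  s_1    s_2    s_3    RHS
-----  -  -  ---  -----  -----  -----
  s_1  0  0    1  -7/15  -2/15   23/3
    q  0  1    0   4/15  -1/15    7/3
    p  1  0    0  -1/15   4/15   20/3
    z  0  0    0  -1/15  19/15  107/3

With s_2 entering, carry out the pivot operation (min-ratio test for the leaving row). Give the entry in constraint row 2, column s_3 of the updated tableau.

Ratio test on column s_2 — row 1: entry -7/15 ≤ 0; row 2: (7/3)/(4/15) = 35/4; row 3: entry -1/15 ≤ 0. Minimum is 35/4 at row 2 (q leaves); pivot element 4/15.
Divide row 2 by 4/15; eliminate column s_2 from the other rows.
In the new row 2, the s_3 entry is the old entry divided by the pivot: (-1/15)/(4/15) = -1/4.

-1/4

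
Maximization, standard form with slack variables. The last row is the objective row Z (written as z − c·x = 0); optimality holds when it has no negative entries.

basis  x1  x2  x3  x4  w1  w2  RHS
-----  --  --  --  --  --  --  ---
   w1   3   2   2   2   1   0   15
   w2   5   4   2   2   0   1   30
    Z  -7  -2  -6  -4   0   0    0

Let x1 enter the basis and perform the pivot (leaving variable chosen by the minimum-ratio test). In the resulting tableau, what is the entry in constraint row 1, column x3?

Ratio test on column x1 — row 1: 15/3 = 5; row 2: 30/5 = 6. Minimum is 5 at row 1 (w1 leaves); pivot element 3.
Divide row 1 by 3; eliminate column x1 from the other rows.
In the new row 1, the x3 entry is the old entry divided by the pivot: 2/3 = 2/3.

2/3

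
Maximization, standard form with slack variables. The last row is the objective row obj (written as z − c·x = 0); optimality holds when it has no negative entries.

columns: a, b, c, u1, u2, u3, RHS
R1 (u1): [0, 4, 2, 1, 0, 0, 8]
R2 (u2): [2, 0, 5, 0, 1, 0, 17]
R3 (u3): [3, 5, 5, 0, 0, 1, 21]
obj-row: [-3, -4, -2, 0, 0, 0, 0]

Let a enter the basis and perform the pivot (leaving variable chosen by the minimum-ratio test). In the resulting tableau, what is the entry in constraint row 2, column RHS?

3

Ratio test on column a — row 1: entry 0 ≤ 0; row 2: 17/2 = 17/2; row 3: 21/3 = 7. Minimum is 7 at row 3 (u3 leaves); pivot element 3.
Divide row 3 by 3; eliminate column a from the other rows.
Row 2 update in column RHS: 17 − 2·7 = 3.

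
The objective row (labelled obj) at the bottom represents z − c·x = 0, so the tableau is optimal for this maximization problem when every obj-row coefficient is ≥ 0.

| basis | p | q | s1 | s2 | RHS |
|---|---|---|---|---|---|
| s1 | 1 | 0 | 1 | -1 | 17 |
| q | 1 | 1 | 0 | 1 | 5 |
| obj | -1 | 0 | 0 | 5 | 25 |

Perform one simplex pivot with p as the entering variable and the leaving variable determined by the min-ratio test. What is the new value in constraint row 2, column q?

1

Ratio test on column p — row 1: 17/1 = 17; row 2: 5/1 = 5. Minimum is 5 at row 2 (q leaves); pivot element 1.
Divide row 2 by 1; eliminate column p from the other rows.
In the new row 2, the q entry is the old entry divided by the pivot: 1/1 = 1.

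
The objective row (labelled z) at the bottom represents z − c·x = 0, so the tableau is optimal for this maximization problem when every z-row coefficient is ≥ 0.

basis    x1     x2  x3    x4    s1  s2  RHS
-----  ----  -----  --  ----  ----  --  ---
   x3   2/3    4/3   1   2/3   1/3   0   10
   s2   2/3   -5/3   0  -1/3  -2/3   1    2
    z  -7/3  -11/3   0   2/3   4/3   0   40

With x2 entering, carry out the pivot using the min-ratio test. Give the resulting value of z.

Ratio test on column x2 — row 1: 10/(4/3) = 15/2; row 2: entry -5/3 ≤ 0. Minimum is 15/2 at row 1 (x3 leaves); pivot element 4/3.
Pivot on row 1; the z-row RHS becomes 40 − (-11/3)·(15/2) = 135/2.

135/2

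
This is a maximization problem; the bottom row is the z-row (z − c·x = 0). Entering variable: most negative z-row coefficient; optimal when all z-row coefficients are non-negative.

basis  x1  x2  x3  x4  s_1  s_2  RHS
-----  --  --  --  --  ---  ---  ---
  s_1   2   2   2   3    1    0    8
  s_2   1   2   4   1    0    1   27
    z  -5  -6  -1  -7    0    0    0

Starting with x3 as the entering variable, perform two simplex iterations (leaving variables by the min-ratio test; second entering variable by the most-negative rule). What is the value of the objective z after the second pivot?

Ratio test on column x3 — row 1: 8/2 = 4; row 2: 27/4 = 27/4. Minimum is 4 at row 1 (s_1 leaves); pivot element 2.
Pivot on row 1; the z-row RHS becomes 0 − (-1)·4 = 4.
Next entering variable (most negative z-row entry -11/2): x4.
Ratio test on column x4 — row 1: 4/(3/2) = 8/3; row 2: entry -5 ≤ 0. Minimum is 8/3 at row 1 (x3 leaves); pivot element 3/2.
After the second pivot the z-row RHS is 4 − (-11/2)·(8/3) = 56/3.

56/3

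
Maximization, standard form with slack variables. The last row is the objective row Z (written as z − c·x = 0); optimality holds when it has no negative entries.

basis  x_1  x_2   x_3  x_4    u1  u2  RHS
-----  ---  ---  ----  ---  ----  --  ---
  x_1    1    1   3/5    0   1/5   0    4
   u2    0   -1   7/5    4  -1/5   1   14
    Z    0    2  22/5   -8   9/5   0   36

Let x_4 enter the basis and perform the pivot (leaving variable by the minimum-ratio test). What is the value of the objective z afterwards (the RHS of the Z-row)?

Ratio test on column x_4 — row 1: entry 0 ≤ 0; row 2: 14/4 = 7/2. Minimum is 7/2 at row 2 (u2 leaves); pivot element 4.
Pivot on row 2; the Z-row RHS becomes 36 − (-8)·(7/2) = 64.

64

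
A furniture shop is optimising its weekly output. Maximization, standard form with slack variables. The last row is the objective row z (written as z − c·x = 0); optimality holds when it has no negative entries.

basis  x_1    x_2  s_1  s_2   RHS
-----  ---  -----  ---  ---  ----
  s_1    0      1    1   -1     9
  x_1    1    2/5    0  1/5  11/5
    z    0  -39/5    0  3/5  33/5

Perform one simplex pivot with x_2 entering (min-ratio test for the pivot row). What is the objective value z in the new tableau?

99/2

Ratio test on column x_2 — row 1: 9/1 = 9; row 2: (11/5)/(2/5) = 11/2. Minimum is 11/2 at row 2 (x_1 leaves); pivot element 2/5.
Pivot on row 2; the z-row RHS becomes 33/5 − (-39/5)·(11/2) = 99/2.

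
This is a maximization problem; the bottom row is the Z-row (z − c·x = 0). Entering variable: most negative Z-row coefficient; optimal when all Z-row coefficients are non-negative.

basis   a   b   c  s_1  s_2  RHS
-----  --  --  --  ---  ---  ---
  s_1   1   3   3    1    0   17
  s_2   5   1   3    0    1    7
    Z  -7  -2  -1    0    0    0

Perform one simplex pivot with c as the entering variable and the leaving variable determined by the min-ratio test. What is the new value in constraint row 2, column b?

Ratio test on column c — row 1: 17/3 = 17/3; row 2: 7/3 = 7/3. Minimum is 7/3 at row 2 (s_2 leaves); pivot element 3.
Divide row 2 by 3; eliminate column c from the other rows.
In the new row 2, the b entry is the old entry divided by the pivot: 1/3 = 1/3.

1/3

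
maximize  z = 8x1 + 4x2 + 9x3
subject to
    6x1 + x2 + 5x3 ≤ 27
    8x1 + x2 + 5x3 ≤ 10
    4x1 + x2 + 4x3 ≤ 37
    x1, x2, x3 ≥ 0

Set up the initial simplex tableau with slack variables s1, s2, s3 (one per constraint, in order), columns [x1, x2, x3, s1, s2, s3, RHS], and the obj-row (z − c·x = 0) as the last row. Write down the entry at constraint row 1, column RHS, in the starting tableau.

27

The RHS of constraint 1 is b_1 = 27.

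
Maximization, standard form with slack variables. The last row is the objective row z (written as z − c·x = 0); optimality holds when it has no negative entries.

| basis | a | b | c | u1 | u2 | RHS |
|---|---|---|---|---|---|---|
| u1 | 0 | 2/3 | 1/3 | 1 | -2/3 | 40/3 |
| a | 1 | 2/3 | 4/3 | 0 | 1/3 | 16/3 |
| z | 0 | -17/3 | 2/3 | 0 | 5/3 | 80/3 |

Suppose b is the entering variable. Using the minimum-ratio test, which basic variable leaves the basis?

a

Column b entries and ratios — u1: (40/3)/(2/3) = 20; a: (16/3)/(2/3) = 8.
Smallest ratio is 8 in the row of a, so a leaves.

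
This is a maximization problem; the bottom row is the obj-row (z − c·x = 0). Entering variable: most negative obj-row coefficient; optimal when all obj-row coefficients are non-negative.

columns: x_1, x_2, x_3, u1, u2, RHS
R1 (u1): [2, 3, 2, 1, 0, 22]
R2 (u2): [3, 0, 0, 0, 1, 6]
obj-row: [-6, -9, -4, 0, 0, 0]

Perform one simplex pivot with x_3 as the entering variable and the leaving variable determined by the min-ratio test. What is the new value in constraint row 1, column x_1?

1

Ratio test on column x_3 — row 1: 22/2 = 11; row 2: entry 0 ≤ 0. Minimum is 11 at row 1 (u1 leaves); pivot element 2.
Divide row 1 by 2; eliminate column x_3 from the other rows.
In the new row 1, the x_1 entry is the old entry divided by the pivot: 2/2 = 1.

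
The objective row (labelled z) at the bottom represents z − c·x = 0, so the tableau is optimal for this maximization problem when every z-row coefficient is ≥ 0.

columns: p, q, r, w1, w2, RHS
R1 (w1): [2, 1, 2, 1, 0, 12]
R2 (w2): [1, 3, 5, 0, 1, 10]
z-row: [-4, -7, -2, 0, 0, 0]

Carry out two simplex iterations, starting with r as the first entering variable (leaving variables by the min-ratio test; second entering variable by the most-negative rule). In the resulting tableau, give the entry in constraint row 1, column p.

5/3

Ratio test on column r — row 1: 12/2 = 6; row 2: 10/5 = 2. Minimum is 2 at row 2 (w2 leaves); pivot element 5.
Divide row 2 by 5; eliminate column r from the other rows.
Second iteration: most negative z-row entry is -29/5 in column q, so q enters.
Ratio test on column q — row 1: entry -1/5 ≤ 0; row 2: 2/(3/5) = 10/3. Minimum is 10/3 at row 2 (r leaves); pivot element 3/5.
Divide row 2 by 3/5; eliminate column q from the other rows.
After both pivots, the entry at constraint row 1, column p is 5/3.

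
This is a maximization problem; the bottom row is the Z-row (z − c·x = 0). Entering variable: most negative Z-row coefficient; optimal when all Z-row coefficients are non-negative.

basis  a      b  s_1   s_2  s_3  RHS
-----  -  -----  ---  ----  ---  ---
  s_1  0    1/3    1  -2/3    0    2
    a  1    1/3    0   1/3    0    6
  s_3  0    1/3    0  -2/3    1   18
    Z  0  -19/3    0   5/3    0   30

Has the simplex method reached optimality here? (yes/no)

The Z-row has a negative entry -19/3 in column b, so it is not optimal.

no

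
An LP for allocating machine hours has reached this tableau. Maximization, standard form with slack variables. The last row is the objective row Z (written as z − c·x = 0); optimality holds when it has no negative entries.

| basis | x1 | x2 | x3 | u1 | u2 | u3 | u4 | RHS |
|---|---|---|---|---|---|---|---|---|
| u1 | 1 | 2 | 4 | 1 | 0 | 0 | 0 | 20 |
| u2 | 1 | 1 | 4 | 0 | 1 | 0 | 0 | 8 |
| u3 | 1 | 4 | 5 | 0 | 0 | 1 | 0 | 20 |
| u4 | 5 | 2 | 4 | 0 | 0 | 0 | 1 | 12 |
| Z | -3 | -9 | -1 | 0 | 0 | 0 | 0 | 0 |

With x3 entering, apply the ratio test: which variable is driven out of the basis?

Column x3 entries and ratios — u1: 20/4 = 5; u2: 8/4 = 2; u3: 20/5 = 4; u4: 12/4 = 3.
Smallest ratio is 2 in the row of u2, so u2 leaves.

u2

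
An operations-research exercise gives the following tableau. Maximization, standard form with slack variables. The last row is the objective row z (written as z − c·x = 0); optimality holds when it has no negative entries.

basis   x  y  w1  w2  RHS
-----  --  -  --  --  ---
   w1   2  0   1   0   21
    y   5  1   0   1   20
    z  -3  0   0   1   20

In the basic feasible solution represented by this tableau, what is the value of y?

y is basic (row 2); its value is the RHS of that row, 20.

20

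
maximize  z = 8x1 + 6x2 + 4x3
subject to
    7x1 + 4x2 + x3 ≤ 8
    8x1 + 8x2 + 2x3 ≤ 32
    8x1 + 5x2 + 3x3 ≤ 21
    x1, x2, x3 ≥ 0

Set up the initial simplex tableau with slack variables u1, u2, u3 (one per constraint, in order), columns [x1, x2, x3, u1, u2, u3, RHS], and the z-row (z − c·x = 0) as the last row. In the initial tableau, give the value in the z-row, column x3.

The z-row carries the negated objective coefficients: the x3 entry is -4.

-4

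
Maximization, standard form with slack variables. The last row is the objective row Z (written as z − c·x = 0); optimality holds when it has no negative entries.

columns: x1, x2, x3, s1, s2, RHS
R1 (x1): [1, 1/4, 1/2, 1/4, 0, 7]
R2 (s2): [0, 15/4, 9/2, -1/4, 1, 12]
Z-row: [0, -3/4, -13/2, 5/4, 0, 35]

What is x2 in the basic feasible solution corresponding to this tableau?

0

x2 is not in the basis, so in the current basic feasible solution x2 = 0.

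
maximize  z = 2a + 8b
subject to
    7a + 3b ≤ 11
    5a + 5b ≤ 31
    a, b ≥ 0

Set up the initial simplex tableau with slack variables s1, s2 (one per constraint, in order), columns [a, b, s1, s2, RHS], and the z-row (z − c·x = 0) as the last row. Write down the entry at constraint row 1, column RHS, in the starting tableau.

11

The RHS of constraint 1 is b_1 = 11.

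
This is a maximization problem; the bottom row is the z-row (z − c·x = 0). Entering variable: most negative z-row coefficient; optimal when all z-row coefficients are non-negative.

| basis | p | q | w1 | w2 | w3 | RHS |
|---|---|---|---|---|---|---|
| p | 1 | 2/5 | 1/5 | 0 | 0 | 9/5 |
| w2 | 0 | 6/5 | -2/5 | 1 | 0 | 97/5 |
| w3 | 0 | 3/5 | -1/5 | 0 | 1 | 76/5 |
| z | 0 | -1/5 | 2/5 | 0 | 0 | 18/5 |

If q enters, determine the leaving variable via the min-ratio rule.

p

Column q entries and ratios — p: (9/5)/(2/5) = 9/2; w2: (97/5)/(6/5) = 97/6; w3: (76/5)/(3/5) = 76/3.
Smallest ratio is 9/2 in the row of p, so p leaves.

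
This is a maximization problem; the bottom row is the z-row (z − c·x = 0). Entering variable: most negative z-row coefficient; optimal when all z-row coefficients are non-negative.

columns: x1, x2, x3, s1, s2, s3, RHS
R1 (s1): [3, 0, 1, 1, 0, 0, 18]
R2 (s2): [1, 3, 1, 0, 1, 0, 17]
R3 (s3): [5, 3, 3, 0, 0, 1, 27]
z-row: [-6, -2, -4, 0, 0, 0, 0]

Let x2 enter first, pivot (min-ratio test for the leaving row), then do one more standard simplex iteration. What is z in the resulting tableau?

Ratio test on column x2 — row 1: entry 0 ≤ 0; row 2: 17/3 = 17/3; row 3: 27/3 = 9. Minimum is 17/3 at row 2 (s2 leaves); pivot element 3.
Pivot on row 2; the z-row RHS becomes 0 − (-2)·(17/3) = 34/3.
Next entering variable (most negative z-row entry -16/3): x1.
Ratio test on column x1 — row 1: 18/3 = 6; row 2: (17/3)/(1/3) = 17; row 3: 10/4 = 5/2. Minimum is 5/2 at row 3 (s3 leaves); pivot element 4.
After the second pivot the z-row RHS is 34/3 − (-16/3)·(5/2) = 74/3.

74/3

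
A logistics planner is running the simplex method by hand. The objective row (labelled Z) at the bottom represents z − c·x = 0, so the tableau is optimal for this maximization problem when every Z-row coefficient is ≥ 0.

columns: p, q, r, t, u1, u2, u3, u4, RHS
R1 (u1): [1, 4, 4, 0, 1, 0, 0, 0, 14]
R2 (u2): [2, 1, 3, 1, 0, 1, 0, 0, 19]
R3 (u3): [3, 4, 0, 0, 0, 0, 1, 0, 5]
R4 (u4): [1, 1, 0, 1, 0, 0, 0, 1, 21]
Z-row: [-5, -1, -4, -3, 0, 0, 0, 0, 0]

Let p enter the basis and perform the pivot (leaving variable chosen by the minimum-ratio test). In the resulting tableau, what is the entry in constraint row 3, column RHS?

Ratio test on column p — row 1: 14/1 = 14; row 2: 19/2 = 19/2; row 3: 5/3 = 5/3; row 4: 21/1 = 21. Minimum is 5/3 at row 3 (u3 leaves); pivot element 3.
Divide row 3 by 3; eliminate column p from the other rows.
In the new row 3, the RHS entry is the old entry divided by the pivot: 5/3 = 5/3.

5/3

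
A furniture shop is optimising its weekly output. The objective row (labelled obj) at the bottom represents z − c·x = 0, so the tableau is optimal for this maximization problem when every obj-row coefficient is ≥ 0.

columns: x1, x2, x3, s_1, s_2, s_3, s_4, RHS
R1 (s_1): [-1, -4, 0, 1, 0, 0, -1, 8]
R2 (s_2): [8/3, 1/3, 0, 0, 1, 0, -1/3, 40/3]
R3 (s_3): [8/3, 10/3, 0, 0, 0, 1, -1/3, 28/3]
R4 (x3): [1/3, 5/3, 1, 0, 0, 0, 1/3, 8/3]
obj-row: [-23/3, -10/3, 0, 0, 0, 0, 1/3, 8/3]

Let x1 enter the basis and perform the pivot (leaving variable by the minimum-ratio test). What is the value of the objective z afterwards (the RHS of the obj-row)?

Ratio test on column x1 — row 1: entry -1 ≤ 0; row 2: (40/3)/(8/3) = 5; row 3: (28/3)/(8/3) = 7/2; row 4: (8/3)/(1/3) = 8. Minimum is 7/2 at row 3 (s_3 leaves); pivot element 8/3.
Pivot on row 3; the obj-row RHS becomes 8/3 − (-23/3)·(7/2) = 59/2.

59/2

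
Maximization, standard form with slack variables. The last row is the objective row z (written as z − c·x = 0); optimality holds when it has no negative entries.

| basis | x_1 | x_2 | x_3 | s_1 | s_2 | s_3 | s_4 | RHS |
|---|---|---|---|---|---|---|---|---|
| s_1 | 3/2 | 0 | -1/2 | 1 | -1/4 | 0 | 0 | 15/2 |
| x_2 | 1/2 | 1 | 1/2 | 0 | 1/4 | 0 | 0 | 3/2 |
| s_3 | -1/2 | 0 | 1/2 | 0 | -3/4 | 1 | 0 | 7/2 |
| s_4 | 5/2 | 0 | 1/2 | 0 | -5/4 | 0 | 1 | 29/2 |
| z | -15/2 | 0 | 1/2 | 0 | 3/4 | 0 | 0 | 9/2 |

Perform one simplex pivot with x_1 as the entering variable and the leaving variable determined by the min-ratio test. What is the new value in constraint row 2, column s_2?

1/2

Ratio test on column x_1 — row 1: (15/2)/(3/2) = 5; row 2: (3/2)/(1/2) = 3; row 3: entry -1/2 ≤ 0; row 4: (29/2)/(5/2) = 29/5. Minimum is 3 at row 2 (x_2 leaves); pivot element 1/2.
Divide row 2 by 1/2; eliminate column x_1 from the other rows.
In the new row 2, the s_2 entry is the old entry divided by the pivot: (1/4)/(1/2) = 1/2.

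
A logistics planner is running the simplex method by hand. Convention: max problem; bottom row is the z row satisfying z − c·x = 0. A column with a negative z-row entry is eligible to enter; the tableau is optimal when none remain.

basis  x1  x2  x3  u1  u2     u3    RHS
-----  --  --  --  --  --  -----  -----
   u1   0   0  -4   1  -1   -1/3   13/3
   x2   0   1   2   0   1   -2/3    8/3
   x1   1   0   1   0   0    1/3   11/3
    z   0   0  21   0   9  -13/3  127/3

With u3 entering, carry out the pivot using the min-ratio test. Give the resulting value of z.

90

Ratio test on column u3 — row 1: entry -1/3 ≤ 0; row 2: entry -2/3 ≤ 0; row 3: (11/3)/(1/3) = 11. Minimum is 11 at row 3 (x1 leaves); pivot element 1/3.
Pivot on row 3; the z-row RHS becomes 127/3 − (-13/3)·11 = 90.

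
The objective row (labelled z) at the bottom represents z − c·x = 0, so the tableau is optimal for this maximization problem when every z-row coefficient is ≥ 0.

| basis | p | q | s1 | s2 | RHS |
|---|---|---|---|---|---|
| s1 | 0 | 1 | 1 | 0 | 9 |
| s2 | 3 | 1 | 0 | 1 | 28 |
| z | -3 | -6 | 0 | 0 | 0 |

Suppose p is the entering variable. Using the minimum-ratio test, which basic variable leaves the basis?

Column p entries and ratios — s1: 0 ≤ 0, skip; s2: 28/3 = 28/3.
Smallest ratio is 28/3 in the row of s2, so s2 leaves.

s2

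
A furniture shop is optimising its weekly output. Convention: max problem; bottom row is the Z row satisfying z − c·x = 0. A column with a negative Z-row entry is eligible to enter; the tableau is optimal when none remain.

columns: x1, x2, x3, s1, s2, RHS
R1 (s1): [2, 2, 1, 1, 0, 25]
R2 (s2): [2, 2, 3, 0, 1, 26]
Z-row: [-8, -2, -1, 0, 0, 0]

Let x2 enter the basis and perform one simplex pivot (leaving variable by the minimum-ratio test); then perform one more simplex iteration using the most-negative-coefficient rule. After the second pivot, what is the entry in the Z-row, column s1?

Ratio test on column x2 — row 1: 25/2 = 25/2; row 2: 26/2 = 13. Minimum is 25/2 at row 1 (s1 leaves); pivot element 2.
Divide row 1 by 2; eliminate column x2 from the other rows.
Second iteration: most negative Z-row entry is -6 in column x1, so x1 enters.
Ratio test on column x1 — row 1: (25/2)/1 = 25/2; row 2: entry 0 ≤ 0. Minimum is 25/2 at row 1 (x2 leaves); pivot element 1.
Divide row 1 by 1; eliminate column x1 from the other rows.
After both pivots, the entry at the Z-row, column s1 is 4.

4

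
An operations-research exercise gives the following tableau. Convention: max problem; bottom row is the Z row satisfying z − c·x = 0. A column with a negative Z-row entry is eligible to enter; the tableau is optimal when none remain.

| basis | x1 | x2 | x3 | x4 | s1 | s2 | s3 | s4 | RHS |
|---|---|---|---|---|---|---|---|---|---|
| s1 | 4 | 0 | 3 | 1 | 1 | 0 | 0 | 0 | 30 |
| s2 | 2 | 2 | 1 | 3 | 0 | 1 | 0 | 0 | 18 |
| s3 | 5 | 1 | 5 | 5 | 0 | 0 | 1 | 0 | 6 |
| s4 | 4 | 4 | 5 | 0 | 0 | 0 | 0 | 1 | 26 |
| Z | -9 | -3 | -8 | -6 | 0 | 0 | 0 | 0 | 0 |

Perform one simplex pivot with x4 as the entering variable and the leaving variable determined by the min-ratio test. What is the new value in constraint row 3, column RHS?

Ratio test on column x4 — row 1: 30/1 = 30; row 2: 18/3 = 6; row 3: 6/5 = 6/5; row 4: entry 0 ≤ 0. Minimum is 6/5 at row 3 (s3 leaves); pivot element 5.
Divide row 3 by 5; eliminate column x4 from the other rows.
In the new row 3, the RHS entry is the old entry divided by the pivot: 6/5 = 6/5.

6/5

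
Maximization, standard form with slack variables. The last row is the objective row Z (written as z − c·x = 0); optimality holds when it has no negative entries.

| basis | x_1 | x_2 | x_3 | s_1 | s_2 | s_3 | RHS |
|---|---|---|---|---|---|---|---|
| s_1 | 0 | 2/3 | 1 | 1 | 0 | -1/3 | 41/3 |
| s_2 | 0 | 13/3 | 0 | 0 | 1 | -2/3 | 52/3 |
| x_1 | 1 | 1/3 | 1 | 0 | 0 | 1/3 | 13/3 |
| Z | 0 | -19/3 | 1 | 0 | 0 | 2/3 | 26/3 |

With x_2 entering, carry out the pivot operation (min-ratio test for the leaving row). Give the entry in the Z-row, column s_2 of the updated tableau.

19/13

Ratio test on column x_2 — row 1: (41/3)/(2/3) = 41/2; row 2: (52/3)/(13/3) = 4; row 3: (13/3)/(1/3) = 13. Minimum is 4 at row 2 (s_2 leaves); pivot element 13/3.
Divide row 2 by 13/3; eliminate column x_2 from the other rows.
Z-row update in column s_2: 0 − (-19/3)·(3/13) = 19/13.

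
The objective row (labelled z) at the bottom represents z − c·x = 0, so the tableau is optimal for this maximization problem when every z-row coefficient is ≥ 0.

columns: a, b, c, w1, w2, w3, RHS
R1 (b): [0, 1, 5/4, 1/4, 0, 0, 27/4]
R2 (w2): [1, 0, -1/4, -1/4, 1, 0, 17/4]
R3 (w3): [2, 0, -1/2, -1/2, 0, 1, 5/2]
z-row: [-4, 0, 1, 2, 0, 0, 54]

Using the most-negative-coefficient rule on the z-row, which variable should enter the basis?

a

Negative z-row entries: a: -4.
The most negative is -4 in column a, so a enters.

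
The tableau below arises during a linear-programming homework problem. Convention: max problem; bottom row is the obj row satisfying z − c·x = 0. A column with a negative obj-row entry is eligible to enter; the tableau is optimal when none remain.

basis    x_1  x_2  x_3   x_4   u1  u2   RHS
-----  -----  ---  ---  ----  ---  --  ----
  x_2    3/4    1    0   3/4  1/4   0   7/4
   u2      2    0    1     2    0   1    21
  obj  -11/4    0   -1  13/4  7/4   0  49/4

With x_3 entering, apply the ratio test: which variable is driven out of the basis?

u2

Column x_3 entries and ratios — x_2: 0 ≤ 0, skip; u2: 21/1 = 21.
Smallest ratio is 21 in the row of u2, so u2 leaves.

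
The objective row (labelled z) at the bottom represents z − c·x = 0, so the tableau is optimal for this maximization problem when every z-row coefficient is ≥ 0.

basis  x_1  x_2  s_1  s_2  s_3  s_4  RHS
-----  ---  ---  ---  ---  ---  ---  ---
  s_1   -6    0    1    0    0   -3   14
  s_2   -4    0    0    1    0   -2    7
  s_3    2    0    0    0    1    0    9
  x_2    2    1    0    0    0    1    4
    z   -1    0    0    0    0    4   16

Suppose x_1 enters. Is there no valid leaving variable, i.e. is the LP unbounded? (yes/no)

no

Column x_1 has positive entries in row(s) 3, 4, so the ratio test bounds it — not unbounded.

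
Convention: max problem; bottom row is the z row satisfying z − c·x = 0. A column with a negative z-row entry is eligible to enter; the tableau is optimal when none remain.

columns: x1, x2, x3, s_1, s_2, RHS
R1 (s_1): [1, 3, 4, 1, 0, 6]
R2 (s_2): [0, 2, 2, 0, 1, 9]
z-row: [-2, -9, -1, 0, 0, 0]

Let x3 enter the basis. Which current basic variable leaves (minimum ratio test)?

s_1

Column x3 entries and ratios — s_1: 6/4 = 3/2; s_2: 9/2 = 9/2.
Smallest ratio is 3/2 in the row of s_1, so s_1 leaves.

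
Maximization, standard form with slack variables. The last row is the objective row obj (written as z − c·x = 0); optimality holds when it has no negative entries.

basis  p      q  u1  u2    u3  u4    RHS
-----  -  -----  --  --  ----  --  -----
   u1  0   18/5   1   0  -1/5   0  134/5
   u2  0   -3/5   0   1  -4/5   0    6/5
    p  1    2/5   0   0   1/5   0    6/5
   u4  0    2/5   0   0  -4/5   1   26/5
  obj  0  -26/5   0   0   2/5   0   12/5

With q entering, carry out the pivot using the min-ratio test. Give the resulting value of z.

Ratio test on column q — row 1: (134/5)/(18/5) = 67/9; row 2: entry -3/5 ≤ 0; row 3: (6/5)/(2/5) = 3; row 4: (26/5)/(2/5) = 13. Minimum is 3 at row 3 (p leaves); pivot element 2/5.
Pivot on row 3; the obj-row RHS becomes 12/5 − (-26/5)·3 = 18.

18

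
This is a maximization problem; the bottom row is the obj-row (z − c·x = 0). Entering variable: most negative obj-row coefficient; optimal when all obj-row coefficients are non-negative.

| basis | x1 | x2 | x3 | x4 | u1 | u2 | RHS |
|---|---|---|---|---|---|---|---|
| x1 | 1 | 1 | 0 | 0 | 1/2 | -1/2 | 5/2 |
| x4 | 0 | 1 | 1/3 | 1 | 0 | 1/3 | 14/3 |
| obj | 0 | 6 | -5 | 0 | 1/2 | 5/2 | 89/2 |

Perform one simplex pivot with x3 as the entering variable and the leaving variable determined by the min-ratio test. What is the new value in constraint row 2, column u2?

1

Ratio test on column x3 — row 1: entry 0 ≤ 0; row 2: (14/3)/(1/3) = 14. Minimum is 14 at row 2 (x4 leaves); pivot element 1/3.
Divide row 2 by 1/3; eliminate column x3 from the other rows.
In the new row 2, the u2 entry is the old entry divided by the pivot: (1/3)/(1/3) = 1.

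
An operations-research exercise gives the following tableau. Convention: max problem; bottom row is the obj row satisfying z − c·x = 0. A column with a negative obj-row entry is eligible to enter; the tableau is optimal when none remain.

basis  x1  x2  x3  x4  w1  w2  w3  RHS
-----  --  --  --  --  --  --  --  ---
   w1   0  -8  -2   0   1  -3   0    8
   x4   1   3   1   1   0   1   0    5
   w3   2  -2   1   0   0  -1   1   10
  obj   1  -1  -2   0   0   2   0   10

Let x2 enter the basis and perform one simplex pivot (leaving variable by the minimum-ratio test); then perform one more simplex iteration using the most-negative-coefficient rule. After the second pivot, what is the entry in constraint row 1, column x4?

2

Ratio test on column x2 — row 1: entry -8 ≤ 0; row 2: 5/3 = 5/3; row 3: entry -2 ≤ 0. Minimum is 5/3 at row 2 (x4 leaves); pivot element 3.
Divide row 2 by 3; eliminate column x2 from the other rows.
Second iteration: most negative obj-row entry is -5/3 in column x3, so x3 enters.
Ratio test on column x3 — row 1: (64/3)/(2/3) = 32; row 2: (5/3)/(1/3) = 5; row 3: (40/3)/(5/3) = 8. Minimum is 5 at row 2 (x2 leaves); pivot element 1/3.
Divide row 2 by 1/3; eliminate column x3 from the other rows.
After both pivots, the entry at constraint row 1, column x4 is 2.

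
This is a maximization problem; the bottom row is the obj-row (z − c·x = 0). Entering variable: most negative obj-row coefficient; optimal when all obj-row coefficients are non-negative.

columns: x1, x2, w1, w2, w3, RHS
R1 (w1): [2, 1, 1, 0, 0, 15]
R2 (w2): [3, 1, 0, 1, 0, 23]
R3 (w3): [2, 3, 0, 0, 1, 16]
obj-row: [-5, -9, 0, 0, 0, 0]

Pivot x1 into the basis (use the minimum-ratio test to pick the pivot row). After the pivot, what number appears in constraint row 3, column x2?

Ratio test on column x1 — row 1: 15/2 = 15/2; row 2: 23/3 = 23/3; row 3: 16/2 = 8. Minimum is 15/2 at row 1 (w1 leaves); pivot element 2.
Divide row 1 by 2; eliminate column x1 from the other rows.
Row 3 update in column x2: 3 − 2·(1/2) = 2.

2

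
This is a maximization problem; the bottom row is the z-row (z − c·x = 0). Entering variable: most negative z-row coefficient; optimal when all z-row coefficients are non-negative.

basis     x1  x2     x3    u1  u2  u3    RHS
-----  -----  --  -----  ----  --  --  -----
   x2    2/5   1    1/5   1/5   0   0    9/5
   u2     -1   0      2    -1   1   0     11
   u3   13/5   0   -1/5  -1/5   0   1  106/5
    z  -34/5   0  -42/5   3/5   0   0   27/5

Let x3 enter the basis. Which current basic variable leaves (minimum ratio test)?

Column x3 entries and ratios — x2: (9/5)/(1/5) = 9; u2: 11/2 = 11/2; u3: -1/5 ≤ 0, skip.
Smallest ratio is 11/2 in the row of u2, so u2 leaves.

u2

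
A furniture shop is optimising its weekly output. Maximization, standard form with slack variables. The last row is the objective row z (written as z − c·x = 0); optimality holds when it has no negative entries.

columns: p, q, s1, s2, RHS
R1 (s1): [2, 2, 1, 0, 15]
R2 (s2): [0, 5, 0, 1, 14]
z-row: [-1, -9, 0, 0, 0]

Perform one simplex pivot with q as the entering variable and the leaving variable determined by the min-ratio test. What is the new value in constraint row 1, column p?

2

Ratio test on column q — row 1: 15/2 = 15/2; row 2: 14/5 = 14/5. Minimum is 14/5 at row 2 (s2 leaves); pivot element 5.
Divide row 2 by 5; eliminate column q from the other rows.
Row 1 update in column p: 2 − 2·0 = 2.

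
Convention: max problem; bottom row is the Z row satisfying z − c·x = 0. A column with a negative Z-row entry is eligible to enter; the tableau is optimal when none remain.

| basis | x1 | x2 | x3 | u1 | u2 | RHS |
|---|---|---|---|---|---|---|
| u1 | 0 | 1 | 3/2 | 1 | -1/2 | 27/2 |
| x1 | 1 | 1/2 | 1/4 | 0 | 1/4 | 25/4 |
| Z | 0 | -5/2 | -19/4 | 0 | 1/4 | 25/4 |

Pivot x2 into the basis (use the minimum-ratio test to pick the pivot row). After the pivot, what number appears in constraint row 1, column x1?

-2

Ratio test on column x2 — row 1: (27/2)/1 = 27/2; row 2: (25/4)/(1/2) = 25/2. Minimum is 25/2 at row 2 (x1 leaves); pivot element 1/2.
Divide row 2 by 1/2; eliminate column x2 from the other rows.
Row 1 update in column x1: 0 − 1·2 = -2.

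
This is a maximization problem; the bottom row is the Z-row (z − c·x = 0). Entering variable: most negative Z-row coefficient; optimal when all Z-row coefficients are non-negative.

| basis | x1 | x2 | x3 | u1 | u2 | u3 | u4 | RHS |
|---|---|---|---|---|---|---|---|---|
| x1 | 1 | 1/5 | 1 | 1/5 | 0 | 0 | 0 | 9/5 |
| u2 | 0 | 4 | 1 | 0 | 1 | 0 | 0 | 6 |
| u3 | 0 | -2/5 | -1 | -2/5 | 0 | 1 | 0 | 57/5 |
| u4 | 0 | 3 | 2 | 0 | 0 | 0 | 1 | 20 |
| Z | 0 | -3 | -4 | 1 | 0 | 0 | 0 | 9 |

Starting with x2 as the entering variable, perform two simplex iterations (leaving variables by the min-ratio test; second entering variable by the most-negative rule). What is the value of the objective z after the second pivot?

354/19

Ratio test on column x2 — row 1: (9/5)/(1/5) = 9; row 2: 6/4 = 3/2; row 3: entry -2/5 ≤ 0; row 4: 20/3 = 20/3. Minimum is 3/2 at row 2 (u2 leaves); pivot element 4.
Pivot on row 2; the Z-row RHS becomes 9 − (-3)·(3/2) = 27/2.
Next entering variable (most negative Z-row entry -13/4): x3.
Ratio test on column x3 — row 1: (3/2)/(19/20) = 30/19; row 2: (3/2)/(1/4) = 6; row 3: entry -9/10 ≤ 0; row 4: (31/2)/(5/4) = 62/5. Minimum is 30/19 at row 1 (x1 leaves); pivot element 19/20.
After the second pivot the Z-row RHS is 27/2 − (-13/4)·(30/19) = 354/19.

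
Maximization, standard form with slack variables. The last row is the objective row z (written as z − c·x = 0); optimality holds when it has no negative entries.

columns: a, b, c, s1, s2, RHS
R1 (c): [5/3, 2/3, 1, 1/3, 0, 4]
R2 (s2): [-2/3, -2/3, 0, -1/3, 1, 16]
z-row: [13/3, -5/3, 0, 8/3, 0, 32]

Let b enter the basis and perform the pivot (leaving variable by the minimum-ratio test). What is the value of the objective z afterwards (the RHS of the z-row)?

Ratio test on column b — row 1: 4/(2/3) = 6; row 2: entry -2/3 ≤ 0. Minimum is 6 at row 1 (c leaves); pivot element 2/3.
Pivot on row 1; the z-row RHS becomes 32 − (-5/3)·6 = 42.

42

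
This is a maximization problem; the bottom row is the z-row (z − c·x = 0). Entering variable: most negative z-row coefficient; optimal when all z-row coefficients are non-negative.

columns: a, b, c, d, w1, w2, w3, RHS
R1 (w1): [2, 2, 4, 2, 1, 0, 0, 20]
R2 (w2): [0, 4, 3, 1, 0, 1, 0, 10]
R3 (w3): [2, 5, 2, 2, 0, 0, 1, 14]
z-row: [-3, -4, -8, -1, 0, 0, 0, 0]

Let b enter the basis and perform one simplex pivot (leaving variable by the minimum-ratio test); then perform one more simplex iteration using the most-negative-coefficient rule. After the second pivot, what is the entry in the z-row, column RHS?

80/3

Ratio test on column b — row 1: 20/2 = 10; row 2: 10/4 = 5/2; row 3: 14/5 = 14/5. Minimum is 5/2 at row 2 (w2 leaves); pivot element 4.
Divide row 2 by 4; eliminate column b from the other rows.
Second iteration: most negative z-row entry is -5 in column c, so c enters.
Ratio test on column c — row 1: 15/(5/2) = 6; row 2: (5/2)/(3/4) = 10/3; row 3: entry -7/4 ≤ 0. Minimum is 10/3 at row 2 (b leaves); pivot element 3/4.
Divide row 2 by 3/4; eliminate column c from the other rows.
After both pivots, the entry at the z-row, column RHS is 80/3.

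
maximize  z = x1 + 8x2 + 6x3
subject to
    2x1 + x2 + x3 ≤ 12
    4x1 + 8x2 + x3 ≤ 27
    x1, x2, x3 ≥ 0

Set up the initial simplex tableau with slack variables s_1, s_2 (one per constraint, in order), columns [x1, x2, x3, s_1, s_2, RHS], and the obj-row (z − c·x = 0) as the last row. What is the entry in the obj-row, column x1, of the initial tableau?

The obj-row carries the negated objective coefficients: the x1 entry is -1.

-1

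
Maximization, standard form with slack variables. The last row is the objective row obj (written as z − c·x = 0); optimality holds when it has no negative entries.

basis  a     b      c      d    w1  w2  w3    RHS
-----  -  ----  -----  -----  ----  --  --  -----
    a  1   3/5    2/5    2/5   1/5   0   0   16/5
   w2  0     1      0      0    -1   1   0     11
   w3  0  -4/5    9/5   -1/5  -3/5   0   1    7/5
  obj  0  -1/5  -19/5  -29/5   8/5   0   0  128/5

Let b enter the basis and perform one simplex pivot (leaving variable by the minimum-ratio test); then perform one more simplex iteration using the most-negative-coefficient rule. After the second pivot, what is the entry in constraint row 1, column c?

1

Ratio test on column b — row 1: (16/5)/(3/5) = 16/3; row 2: 11/1 = 11; row 3: entry -4/5 ≤ 0. Minimum is 16/3 at row 1 (a leaves); pivot element 3/5.
Divide row 1 by 3/5; eliminate column b from the other rows.
Second iteration: most negative obj-row entry is -17/3 in column d, so d enters.
Ratio test on column d — row 1: (16/3)/(2/3) = 8; row 2: entry -2/3 ≤ 0; row 3: (17/3)/(1/3) = 17. Minimum is 8 at row 1 (b leaves); pivot element 2/3.
Divide row 1 by 2/3; eliminate column d from the other rows.
After both pivots, the entry at constraint row 1, column c is 1.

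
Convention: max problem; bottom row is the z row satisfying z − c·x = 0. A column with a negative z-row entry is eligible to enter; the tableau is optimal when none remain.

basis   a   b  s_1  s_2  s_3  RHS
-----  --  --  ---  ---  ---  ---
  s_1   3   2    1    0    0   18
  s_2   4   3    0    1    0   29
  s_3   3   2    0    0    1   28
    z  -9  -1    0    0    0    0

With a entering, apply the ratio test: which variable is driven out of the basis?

Column a entries and ratios — s_1: 18/3 = 6; s_2: 29/4 = 29/4; s_3: 28/3 = 28/3.
Smallest ratio is 6 in the row of s_1, so s_1 leaves.

s_1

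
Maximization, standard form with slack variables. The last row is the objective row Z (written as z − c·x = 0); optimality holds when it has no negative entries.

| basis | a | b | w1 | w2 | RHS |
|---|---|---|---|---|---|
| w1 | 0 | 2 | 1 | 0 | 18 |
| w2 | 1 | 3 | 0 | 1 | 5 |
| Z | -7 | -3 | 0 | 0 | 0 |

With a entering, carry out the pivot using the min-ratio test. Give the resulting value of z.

Ratio test on column a — row 1: entry 0 ≤ 0; row 2: 5/1 = 5. Minimum is 5 at row 2 (w2 leaves); pivot element 1.
Pivot on row 2; the Z-row RHS becomes 0 − (-7)·5 = 35.

35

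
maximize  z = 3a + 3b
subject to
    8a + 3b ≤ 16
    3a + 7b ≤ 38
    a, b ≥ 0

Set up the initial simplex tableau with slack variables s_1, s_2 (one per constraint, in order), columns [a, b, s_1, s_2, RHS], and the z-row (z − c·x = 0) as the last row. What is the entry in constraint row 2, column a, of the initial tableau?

Constraint 2 has coefficient 3 on a.

3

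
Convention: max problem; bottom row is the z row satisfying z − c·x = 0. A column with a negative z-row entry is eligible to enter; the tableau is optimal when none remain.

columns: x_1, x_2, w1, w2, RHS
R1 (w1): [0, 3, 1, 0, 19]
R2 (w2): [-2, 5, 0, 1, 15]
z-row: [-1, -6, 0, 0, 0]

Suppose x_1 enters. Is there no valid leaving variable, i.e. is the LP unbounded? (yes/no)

Every constraint-row entry in column x_1 is ≤ 0, so increasing x_1 is unbounded.

yes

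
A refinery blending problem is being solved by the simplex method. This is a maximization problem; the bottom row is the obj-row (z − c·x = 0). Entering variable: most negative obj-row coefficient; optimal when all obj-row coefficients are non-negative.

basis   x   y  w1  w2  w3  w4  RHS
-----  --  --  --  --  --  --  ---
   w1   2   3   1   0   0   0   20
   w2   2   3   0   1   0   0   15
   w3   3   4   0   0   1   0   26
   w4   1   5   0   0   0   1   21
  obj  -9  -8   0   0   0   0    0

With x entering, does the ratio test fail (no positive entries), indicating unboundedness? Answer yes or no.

Column x has positive entries in row(s) 1, 2, 3, 4, so the ratio test bounds it — not unbounded.

no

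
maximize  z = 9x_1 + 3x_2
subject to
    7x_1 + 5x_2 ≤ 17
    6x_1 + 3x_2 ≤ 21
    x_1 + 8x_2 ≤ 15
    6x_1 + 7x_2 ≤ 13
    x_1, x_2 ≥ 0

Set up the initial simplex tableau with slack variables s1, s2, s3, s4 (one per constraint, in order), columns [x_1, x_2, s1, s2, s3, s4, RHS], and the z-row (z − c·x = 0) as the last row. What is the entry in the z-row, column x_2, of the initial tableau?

The z-row carries the negated objective coefficients: the x_2 entry is -3.

-3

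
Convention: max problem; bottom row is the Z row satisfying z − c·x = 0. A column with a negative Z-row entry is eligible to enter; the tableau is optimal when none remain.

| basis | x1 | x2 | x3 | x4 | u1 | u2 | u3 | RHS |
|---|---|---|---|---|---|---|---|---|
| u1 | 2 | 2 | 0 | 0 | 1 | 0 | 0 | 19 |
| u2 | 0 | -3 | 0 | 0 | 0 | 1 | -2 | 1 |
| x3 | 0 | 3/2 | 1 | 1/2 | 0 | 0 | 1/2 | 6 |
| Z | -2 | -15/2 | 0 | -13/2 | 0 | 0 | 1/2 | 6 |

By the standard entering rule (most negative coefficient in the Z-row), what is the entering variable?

Negative Z-row entries: x1: -2, x2: -15/2, x4: -13/2.
The most negative is -15/2 in column x2, so x2 enters.

x2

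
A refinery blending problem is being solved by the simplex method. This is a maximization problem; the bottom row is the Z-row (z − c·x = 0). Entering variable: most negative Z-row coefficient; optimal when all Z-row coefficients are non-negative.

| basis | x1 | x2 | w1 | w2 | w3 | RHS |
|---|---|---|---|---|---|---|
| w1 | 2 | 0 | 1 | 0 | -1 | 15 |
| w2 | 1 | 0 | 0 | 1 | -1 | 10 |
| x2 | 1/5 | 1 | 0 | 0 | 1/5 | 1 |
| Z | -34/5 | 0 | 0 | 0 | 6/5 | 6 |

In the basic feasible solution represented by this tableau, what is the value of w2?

w2 is basic (row 2); its value is the RHS of that row, 10.

10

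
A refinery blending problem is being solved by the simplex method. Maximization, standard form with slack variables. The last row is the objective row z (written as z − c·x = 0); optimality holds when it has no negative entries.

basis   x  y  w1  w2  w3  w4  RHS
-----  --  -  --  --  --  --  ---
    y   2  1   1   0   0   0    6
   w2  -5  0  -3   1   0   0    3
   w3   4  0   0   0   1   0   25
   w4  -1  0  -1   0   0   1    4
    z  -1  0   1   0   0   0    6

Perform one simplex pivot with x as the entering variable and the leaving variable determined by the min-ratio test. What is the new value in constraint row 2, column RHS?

Ratio test on column x — row 1: 6/2 = 3; row 2: entry -5 ≤ 0; row 3: 25/4 = 25/4; row 4: entry -1 ≤ 0. Minimum is 3 at row 1 (y leaves); pivot element 2.
Divide row 1 by 2; eliminate column x from the other rows.
Row 2 update in column RHS: 3 − (-5)·3 = 18.

18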